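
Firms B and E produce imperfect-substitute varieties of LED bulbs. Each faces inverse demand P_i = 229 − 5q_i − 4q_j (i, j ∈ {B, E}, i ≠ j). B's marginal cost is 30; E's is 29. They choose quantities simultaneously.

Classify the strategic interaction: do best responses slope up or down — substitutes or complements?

strategic substitutes

Firm B's profit: π = q_B(229 − 5q_B − 4q_E) − 30q_B.
∂π/∂q_B = 199 − 10q_B − 4q_E = 0 ⇒ q_B = 19.9 − 0.4q_E.
The best-response slope dq_B/dq_E = −0.4 < 0: the reaction function is downward-sloping, so the choices are strategic substitutes.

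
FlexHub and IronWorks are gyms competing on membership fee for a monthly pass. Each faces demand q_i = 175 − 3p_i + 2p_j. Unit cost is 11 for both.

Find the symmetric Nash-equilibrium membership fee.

52

FlexHub's profit: π = (p_{FlexHub} − 11)(175 − 3p_{FlexHub} + 2p_{IronWorks}).
∂π/∂p_{FlexHub} = 208 − 6p_{FlexHub} + 2p_{IronWorks} = 0 ⇒ p_{FlexHub} = 104/3 + (1/3)p_{IronWorks}.
The game is symmetric, so in equilibrium p_{IronWorks} = p_{FlexHub}: the reaction function gives (2/3)p_{FlexHub} = 104/3, hence p_{FlexHub} = 52.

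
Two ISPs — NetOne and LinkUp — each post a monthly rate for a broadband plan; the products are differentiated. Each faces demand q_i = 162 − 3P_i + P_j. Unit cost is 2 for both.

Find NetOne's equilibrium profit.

NetOne's profit: π = (P_{NetOne} − 2)(162 − 3P_{NetOne} + P_{LinkUp}).
∂π/∂P_{NetOne} = 168 − 6P_{NetOne} + P_{LinkUp} = 0 ⇒ P_{NetOne} = 28 + (1/6)P_{LinkUp}.
The game is symmetric, so in equilibrium P_{LinkUp} = P_{NetOne}: the reaction function gives (5/6)P_{NetOne} = 28, hence P_{NetOne} = 33.6.
q_{NetOne} = 162 − 3·33.6 + 33.6 = 94.8.
Profit = (33.6 − 2)·94.8 = 2995.68.

2995.68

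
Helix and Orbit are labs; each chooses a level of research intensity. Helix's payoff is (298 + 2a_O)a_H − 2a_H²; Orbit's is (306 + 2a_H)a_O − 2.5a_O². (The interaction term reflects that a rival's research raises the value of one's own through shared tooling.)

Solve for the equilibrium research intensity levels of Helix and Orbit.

131.375, 113.75

Expanding Helix's payoff: 298a_H + 2a_Oa_H − 2a_H².
∂π/∂a_H = 298 + 2a_O − 4a_H = 0, so a_H = 74.5 + 0.5a_O.
Likewise for Orbit: a_O = 61.2 + 0.4a_H.
Solving the two reaction functions simultaneously: (1 − (0.5)(0.4))a_H = 74.5 + 0.5·61.2, so 0.8a_H = 105.1 and a_H = 131.375.
Then a_O = 61.2 + 0.4·131.375 = 113.75.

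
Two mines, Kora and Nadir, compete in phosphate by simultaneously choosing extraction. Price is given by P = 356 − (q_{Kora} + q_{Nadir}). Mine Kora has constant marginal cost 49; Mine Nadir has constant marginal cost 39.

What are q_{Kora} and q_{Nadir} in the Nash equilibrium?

Mine Kora's profit: π = q_{Kora}(356 − (q_{Kora} + q_{Nadir})) − 49q_{Kora}.
∂π/∂q_{Kora} = 307 − 2q_{Kora} − q_{Nadir} = 0, so q_{Kora} = 153.5 − 0.5q_{Nadir}.
By the same steps for Nadir: q_{Nadir} = 158.5 − 0.5q_{Kora}.
Plugging q_{Nadir} into Kora's best response: q_{Kora} = 153.5 − 0.5(158.5 − 0.5q_{Kora}) ⇒ 0.75q_{Kora} = 74.25, so q_{Kora} = 99.
Then q_{Nadir} = 158.5 − 0.5·99 = 109.

99, 109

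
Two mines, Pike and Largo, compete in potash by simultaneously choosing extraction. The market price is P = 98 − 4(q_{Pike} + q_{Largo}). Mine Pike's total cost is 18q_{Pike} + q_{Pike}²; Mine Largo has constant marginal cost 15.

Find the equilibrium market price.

46.875

Mine Pike's profit: π = q_{Pike}(98 − 4(q_{Pike} + q_{Largo})) − 18q_{Pike} − q_{Pike}².
∂π/∂q_{Pike} = 80 − 10q_{Pike} − 4q_{Largo} = 0, so q_{Pike} = 8 − 0.4q_{Largo}.
For Largo: ∂π/∂q_{Largo} = 83 − 8q_{Largo} − 4q_{Pike} = 0 ⇒ q_{Largo} = 10.375 − 0.5q_{Pike}.
Plugging q_{Largo} into Pike's best response: q_{Pike} = 8 − 0.4(10.375 − 0.5q_{Pike}) ⇒ 0.8q_{Pike} = 3.85, so q_{Pike} = 4.8125.
Then q_{Largo} = 10.375 − 0.5·4.8125 = 255/32.
Equilibrium price: P = 98 − 4·(409/32) = 46.875.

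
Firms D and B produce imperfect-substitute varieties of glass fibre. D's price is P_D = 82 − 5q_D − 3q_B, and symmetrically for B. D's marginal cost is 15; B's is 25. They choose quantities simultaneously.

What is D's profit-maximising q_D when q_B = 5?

Firm D's profit: π = q_D(82 − 5q_D − 3q_B) − 15q_D.
∂π/∂q_D = 67 − 10q_D − 3q_B = 0 ⇒ q_D = 6.7 − 0.3q_B.
At q_B = 5: q_D = 6.7 − 0.3·5 = 5.2.

5.2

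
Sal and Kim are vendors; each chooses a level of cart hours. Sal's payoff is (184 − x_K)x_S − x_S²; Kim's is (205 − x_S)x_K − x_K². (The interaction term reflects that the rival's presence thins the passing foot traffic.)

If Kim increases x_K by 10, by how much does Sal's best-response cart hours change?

-5

Expanding Sal's payoff: 184x_S − x_Kx_S − x_S².
∂π/∂x_S = 184 − x_K − 2x_S = 0, so x_S = 92 − 0.5x_K.
The reaction-function slope is −0.5, so a 10-unit rise in x_K moves x_S by −0.5 × 10 = −5. Sal's best response falls — the actions are strategic substitutes.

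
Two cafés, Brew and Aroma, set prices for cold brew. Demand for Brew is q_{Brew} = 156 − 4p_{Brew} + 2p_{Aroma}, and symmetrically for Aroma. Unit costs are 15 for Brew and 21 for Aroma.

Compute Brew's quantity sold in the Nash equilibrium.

Brew's profit: π = (p_{Brew} − 15)(156 − 4p_{Brew} + 2p_{Aroma}).
∂π/∂p_{Brew} = 216 − 8p_{Brew} + 2p_{Aroma} = 0 ⇒ p_{Brew} = 27 + 0.25p_{Aroma}.
Similarly p_{Aroma} = 30 + 0.25p_{Brew}.
Solving the two reaction functions simultaneously: (1 − (0.25)(0.25))p_{Brew} = 27 + 0.25·30, so 0.9375p_{Brew} = 34.5 and p_{Brew} = 36.8.
Then p_{Aroma} = 30 + 0.25·36.8 = 39.2.
q_{Brew} = 156 − 4·36.8 + 2·39.2 = 87.2.

87.2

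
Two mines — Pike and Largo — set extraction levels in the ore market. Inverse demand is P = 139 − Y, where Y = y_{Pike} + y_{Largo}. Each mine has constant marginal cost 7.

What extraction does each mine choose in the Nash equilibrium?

44

Mine Pike's profit: π = y_{Pike}(139 − (y_{Pike} + y_{Largo})) − 7y_{Pike}.
∂π/∂y_{Pike} = 132 − 2y_{Pike} − y_{Largo} = 0, so y_{Pike} = 66 − 0.5y_{Largo}.
The game is symmetric, so in equilibrium y_{Largo} = y_{Pike}: the reaction function gives 1.5y_{Pike} = 66, hence y_{Pike} = 44.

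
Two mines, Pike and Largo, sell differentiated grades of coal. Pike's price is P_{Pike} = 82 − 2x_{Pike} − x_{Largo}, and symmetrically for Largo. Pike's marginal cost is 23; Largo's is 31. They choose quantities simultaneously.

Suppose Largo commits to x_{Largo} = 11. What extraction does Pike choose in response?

12

Mine Pike's profit: π = x_{Pike}(82 − 2x_{Pike} − x_{Largo}) − 23x_{Pike}.
∂π/∂x_{Pike} = 59 − 4x_{Pike} − x_{Largo} = 0 ⇒ x_{Pike} = 14.75 − 0.25x_{Largo}.
At x_{Largo} = 11: x_{Pike} = 14.75 − 0.25·11 = 12.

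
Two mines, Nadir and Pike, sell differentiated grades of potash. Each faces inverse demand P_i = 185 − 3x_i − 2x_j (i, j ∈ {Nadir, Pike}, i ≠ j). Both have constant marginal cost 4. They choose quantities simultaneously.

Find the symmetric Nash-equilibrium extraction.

Mine Nadir's profit: π = x_{Nadir}(185 − 3x_{Nadir} − 2x_{Pike}) − 4x_{Nadir}.
∂π/∂x_{Nadir} = 181 − 6x_{Nadir} − 2x_{Pike} = 0 ⇒ x_{Nadir} = 181/6 − (1/3)x_{Pike}.
By symmetry x_{Pike} = x_{Nadir}; substituting into the reaction function, (4/3)x_{Nadir} = 181/6 and x_{Nadir} = 22.625.

22.625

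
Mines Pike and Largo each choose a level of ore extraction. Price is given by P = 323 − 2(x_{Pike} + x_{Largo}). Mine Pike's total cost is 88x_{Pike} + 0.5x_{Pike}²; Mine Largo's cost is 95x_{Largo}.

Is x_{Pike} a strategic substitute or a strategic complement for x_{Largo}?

strategic substitutes

Mine Pike's profit: π = x_{Pike}(323 − 2(x_{Pike} + x_{Largo})) − 88x_{Pike} − 0.5x_{Pike}².
∂π/∂x_{Pike} = 235 − 5x_{Pike} − 2x_{Largo} = 0, so x_{Pike} = 47 − 0.4x_{Largo}.
The best-response slope dx_{Pike}/dx_{Largo} = −0.4 < 0: the reaction function is downward-sloping, so the choices are strategic substitutes.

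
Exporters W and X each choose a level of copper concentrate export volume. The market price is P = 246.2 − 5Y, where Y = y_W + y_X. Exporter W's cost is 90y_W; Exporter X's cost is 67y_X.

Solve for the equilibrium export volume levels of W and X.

8.88, 13.48

Exporter W's profit: π = y_W(246.2 − 5(y_W + y_X)) − 90y_W.
∂π/∂y_W = 156.2 − 10y_W − 5y_X = 0, so y_W = 15.62 − 0.5y_X.
By the same steps for X: y_X = 17.92 − 0.5y_W.
Substituting the second reaction function into the first: y_W = 15.62 − 0.5(17.92 − 0.5y_W), which gives 0.75y_W = 6.66 ⇒ y_W = 8.88.
Then y_X = 17.92 − 0.5·8.88 = 13.48.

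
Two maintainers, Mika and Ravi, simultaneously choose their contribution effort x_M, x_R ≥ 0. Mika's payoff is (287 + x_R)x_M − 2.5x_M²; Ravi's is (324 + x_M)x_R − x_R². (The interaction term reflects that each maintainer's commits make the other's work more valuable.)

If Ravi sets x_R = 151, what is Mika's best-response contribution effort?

87.6

Expanding Mika's payoff: 287x_M + x_Rx_M − 2.5x_M².
∂π/∂x_M = 287 + x_R − 5x_M = 0, so x_M = 57.4 + 0.2x_R.
At x_R = 151: x_M = 57.4 + 0.2·151 = 87.6.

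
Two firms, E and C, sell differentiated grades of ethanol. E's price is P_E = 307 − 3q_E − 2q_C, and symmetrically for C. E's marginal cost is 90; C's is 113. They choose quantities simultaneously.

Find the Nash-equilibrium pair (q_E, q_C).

Firm E's profit: π = q_E(307 − 3q_E − 2q_C) − 90q_E.
∂π/∂q_E = 217 − 6q_E − 2q_C = 0 ⇒ q_E = 217/6 − (1/3)q_C.
Similarly q_C = 97/3 − (1/3)q_E.
Substituting the second reaction function into the first: q_E = 217/6 − (1/3)(97/3 − (1/3)q_E), which gives (8/9)q_E = 457/18 ⇒ q_E = 28.5625.
Then q_C = 97/3 − (1/3)·28.5625 = 22.8125.

28.5625, 22.8125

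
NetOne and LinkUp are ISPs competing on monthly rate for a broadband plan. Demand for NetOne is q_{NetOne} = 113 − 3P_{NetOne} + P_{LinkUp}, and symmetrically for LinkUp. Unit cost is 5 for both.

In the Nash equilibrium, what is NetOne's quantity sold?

61.8

NetOne's profit: π = (P_{NetOne} − 5)(113 − 3P_{NetOne} + P_{LinkUp}).
∂π/∂P_{NetOne} = 128 − 6P_{NetOne} + P_{LinkUp} = 0 ⇒ P_{NetOne} = 64/3 + (1/6)P_{LinkUp}.
By symmetry P_{LinkUp} = P_{NetOne}; substituting into the reaction function, (5/6)P_{NetOne} = 64/3 and P_{NetOne} = 25.6.
q_{NetOne} = 113 − 3·25.6 + 25.6 = 61.8.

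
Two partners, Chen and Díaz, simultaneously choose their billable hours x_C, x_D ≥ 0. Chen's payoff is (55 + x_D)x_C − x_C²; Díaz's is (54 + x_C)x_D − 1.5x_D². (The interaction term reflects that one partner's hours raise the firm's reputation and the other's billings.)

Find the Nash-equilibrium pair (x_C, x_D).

Expanding Chen's payoff: 55x_C + x_Dx_C − x_C².
∂π/∂x_C = 55 + x_D − 2x_C = 0, so x_C = 27.5 + 0.5x_D.
Likewise for Díaz: x_D = 18 + (1/3)x_C.
Substituting the second reaction function into the first: x_C = 27.5 + 0.5(18 + (1/3)x_C), which gives (5/6)x_C = 36.5 ⇒ x_C = 43.8.
Then x_D = 18 + (1/3)·43.8 = 32.6.

43.8, 32.6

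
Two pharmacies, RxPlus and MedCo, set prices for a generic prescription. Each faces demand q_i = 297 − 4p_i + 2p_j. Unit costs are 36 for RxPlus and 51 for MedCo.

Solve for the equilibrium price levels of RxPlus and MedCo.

RxPlus's profit: π = (p_{RxPlus} − 36)(297 − 4p_{RxPlus} + 2p_{MedCo}).
∂π/∂p_{RxPlus} = 441 − 8p_{RxPlus} + 2p_{MedCo} = 0 ⇒ p_{RxPlus} = 55.125 + 0.25p_{MedCo}.
Similarly p_{MedCo} = 62.625 + 0.25p_{RxPlus}.
Substituting the second reaction function into the first: p_{RxPlus} = 55.125 + 0.25(62.625 + 0.25p_{RxPlus}), which gives 0.9375p_{RxPlus} = 2265/32 ⇒ p_{RxPlus} = 75.5.
Then p_{MedCo} = 62.625 + 0.25·75.5 = 81.5.

75.5, 81.5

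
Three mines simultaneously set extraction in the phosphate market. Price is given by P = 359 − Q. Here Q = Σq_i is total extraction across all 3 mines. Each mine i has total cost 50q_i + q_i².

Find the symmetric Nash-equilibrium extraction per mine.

A representative mine's profit is π_i = q_i(359 − Q) − 50q_i − q_i², with Q = q_i + Σ_{j≠i} q_j.
First-order condition: 309 − 4q_i − Σ_{j≠i} q_j = 0.
Imposing symmetry (q_j = q for all j) turns Σ_{j≠i} q_j into 2q, so 309 = 6q and q = 51.5.

51.5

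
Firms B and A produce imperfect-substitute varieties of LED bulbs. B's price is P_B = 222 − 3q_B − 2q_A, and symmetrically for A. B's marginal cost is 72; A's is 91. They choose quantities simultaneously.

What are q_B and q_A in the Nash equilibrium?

19.9375, 15.1875

Firm B's profit: π = q_B(222 − 3q_B − 2q_A) − 72q_B.
∂π/∂q_B = 150 − 6q_B − 2q_A = 0 ⇒ q_B = 25 − (1/3)q_A.
Similarly q_A = 131/6 − (1/3)q_B.
Substituting the second reaction function into the first: q_B = 25 − (1/3)(131/6 − (1/3)q_B), which gives (8/9)q_B = 319/18 ⇒ q_B = 19.9375.
Then q_A = 131/6 − (1/3)·19.9375 = 15.1875.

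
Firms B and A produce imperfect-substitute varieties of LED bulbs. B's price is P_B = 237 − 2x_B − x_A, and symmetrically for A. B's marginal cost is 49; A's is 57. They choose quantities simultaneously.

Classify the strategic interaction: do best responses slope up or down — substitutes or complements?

strategic substitutes

Firm B's profit: π = x_B(237 − 2x_B − x_A) − 49x_B.
∂π/∂x_B = 188 − 4x_B − x_A = 0 ⇒ x_B = 47 − 0.25x_A.
The best-response slope dx_B/dx_A = −0.25 < 0: the reaction function is downward-sloping, so the choices are strategic substitutes.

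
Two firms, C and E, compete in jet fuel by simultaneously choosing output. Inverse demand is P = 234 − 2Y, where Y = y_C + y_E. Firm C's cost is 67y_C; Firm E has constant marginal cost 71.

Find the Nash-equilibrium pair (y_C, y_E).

Firm C's profit: π = y_C(234 − 2(y_C + y_E)) − 67y_C.
∂π/∂y_C = 167 − 4y_C − 2y_E = 0, so y_C = 41.75 − 0.5y_E.
By the same steps for E: y_E = 40.75 − 0.5y_C.
Substituting the second reaction function into the first: y_C = 41.75 − 0.5(40.75 − 0.5y_C), which gives 0.75y_C = 21.375 ⇒ y_C = 28.5.
Then y_E = 40.75 − 0.5·28.5 = 26.5.

28.5, 26.5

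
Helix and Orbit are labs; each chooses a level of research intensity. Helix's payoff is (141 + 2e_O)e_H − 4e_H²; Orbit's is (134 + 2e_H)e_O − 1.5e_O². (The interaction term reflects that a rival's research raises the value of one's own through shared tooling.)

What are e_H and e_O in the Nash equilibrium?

34.55, 67.7

Expanding Helix's payoff: 141e_H + 2e_Oe_H − 4e_H².
∂π/∂e_H = 141 + 2e_O − 8e_H = 0, so e_H = 17.625 + 0.25e_O.
Likewise for Orbit: e_O = 134/3 + (2/3)e_H.
Substituting the second reaction function into the first: e_H = 17.625 + 0.25(134/3 + (2/3)e_H), which gives (5/6)e_H = 691/24 ⇒ e_H = 34.55.
Then e_O = 134/3 + (2/3)·34.55 = 67.7.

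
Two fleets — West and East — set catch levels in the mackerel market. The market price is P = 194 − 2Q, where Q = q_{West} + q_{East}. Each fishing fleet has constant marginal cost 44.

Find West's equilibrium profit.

Fishing fleet West's profit: π = q_{West}(194 − 2(q_{West} + q_{East})) − 44q_{West}.
∂π/∂q_{West} = 150 − 4q_{West} − 2q_{East} = 0, so q_{West} = 37.5 − 0.5q_{East}.
Setting q_{West} = q_{East} in the reaction function: q_{West} = 37.5 − 0.5q_{West}, so q_{West} = 37.5 / 1.5 = 25.
Price P = 194 − 2·50 = 94.
West's profit: (94 − 44)·25 = 1250.

1250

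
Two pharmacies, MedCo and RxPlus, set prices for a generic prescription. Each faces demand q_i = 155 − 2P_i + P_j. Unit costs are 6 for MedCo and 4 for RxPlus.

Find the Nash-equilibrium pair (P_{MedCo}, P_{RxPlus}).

55.4, 54.6

MedCo's profit: π = (P_{MedCo} − 6)(155 − 2P_{MedCo} + P_{RxPlus}).
∂π/∂P_{MedCo} = 167 − 4P_{MedCo} + P_{RxPlus} = 0 ⇒ P_{MedCo} = 41.75 + 0.25P_{RxPlus}.
Similarly P_{RxPlus} = 40.75 + 0.25P_{MedCo}.
Solving the two reaction functions simultaneously: (1 − (0.25)(0.25))P_{MedCo} = 41.75 + 0.25·40.75, so 0.9375P_{MedCo} = 51.9375 and P_{MedCo} = 55.4.
Then P_{RxPlus} = 40.75 + 0.25·55.4 = 54.6.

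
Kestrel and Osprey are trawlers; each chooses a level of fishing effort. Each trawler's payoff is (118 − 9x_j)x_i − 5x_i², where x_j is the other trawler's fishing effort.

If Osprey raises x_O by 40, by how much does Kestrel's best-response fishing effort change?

Kestrel's payoff is (118 − 9x_O)x_K − 5x_K².
∂π/∂x_K = 118 − 9x_O − 10x_K = 0, so x_K = 11.8 − 0.9x_O.
The reaction-function slope is −0.9, so a 40-unit rise in x_O moves x_K by −0.9 × 40 = −36. Kestrel's best response falls — the actions are strategic substitutes.

-36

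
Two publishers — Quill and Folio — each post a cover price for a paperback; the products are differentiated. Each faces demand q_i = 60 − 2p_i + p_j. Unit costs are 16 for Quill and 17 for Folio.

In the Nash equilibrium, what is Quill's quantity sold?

29.6

Quill's profit: π = (p_{Quill} − 16)(60 − 2p_{Quill} + p_{Folio}).
∂π/∂p_{Quill} = 92 − 4p_{Quill} + p_{Folio} = 0 ⇒ p_{Quill} = 23 + 0.25p_{Folio}.
Similarly p_{Folio} = 23.5 + 0.25p_{Quill}.
Solving the two reaction functions simultaneously: (1 − (0.25)(0.25))p_{Quill} = 23 + 0.25·23.5, so 0.9375p_{Quill} = 28.875 and p_{Quill} = 30.8.
Then p_{Folio} = 23.5 + 0.25·30.8 = 31.2.
q_{Quill} = 60 − 2·30.8 + 31.2 = 29.6.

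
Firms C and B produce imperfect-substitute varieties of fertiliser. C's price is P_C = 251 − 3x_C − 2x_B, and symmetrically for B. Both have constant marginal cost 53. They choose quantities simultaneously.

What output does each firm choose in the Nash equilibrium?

24.75

Firm C's profit: π = x_C(251 − 3x_C − 2x_B) − 53x_C.
∂π/∂x_C = 198 − 6x_C − 2x_B = 0 ⇒ x_C = 33 − (1/3)x_B.
By symmetry x_B = x_C; substituting into the reaction function, (4/3)x_C = 33 and x_C = 24.75.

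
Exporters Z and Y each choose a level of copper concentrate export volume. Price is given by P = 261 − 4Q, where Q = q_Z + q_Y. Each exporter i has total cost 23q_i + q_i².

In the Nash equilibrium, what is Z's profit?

1445

Exporter Z's profit: π = q_Z(261 − 4(q_Z + q_Y)) − 23q_Z − q_Z².
∂π/∂q_Z = 238 − 10q_Z − 4q_Y = 0, so q_Z = 23.8 − 0.4q_Y.
Setting q_Z = q_Y in the reaction function: q_Z = 23.8 − 0.4q_Z, so q_Z = 23.8 / 1.4 = 17.
Price P = 261 − 4·34 = 125.
Z's profit: (125 − 23)·17 − (17)² = 1445.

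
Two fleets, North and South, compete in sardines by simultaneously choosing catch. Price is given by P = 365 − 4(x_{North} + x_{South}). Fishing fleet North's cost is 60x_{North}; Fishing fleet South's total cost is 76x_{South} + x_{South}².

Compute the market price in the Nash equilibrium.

178.375

Fishing fleet North's profit: π = x_{North}(365 − 4(x_{North} + x_{South})) − 60x_{North}.
∂π/∂x_{North} = 305 − 8x_{North} − 4x_{South} = 0, so x_{North} = 38.125 − 0.5x_{South}.
For South: ∂π/∂x_{South} = 289 − 10x_{South} − 4x_{North} = 0 ⇒ x_{South} = 28.9 − 0.4x_{North}.
Substituting the second reaction function into the first: x_{North} = 38.125 − 0.5(28.9 − 0.4x_{North}), which gives 0.8x_{North} = 23.675 ⇒ x_{North} = 947/32.
Then x_{South} = 28.9 − 0.4·(947/32) = 17.0625.
Equilibrium price: P = 365 − 4·(1493/32) = 178.375.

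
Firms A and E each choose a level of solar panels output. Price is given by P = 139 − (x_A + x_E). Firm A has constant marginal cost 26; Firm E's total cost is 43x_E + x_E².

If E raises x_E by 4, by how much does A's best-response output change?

Firm A's profit: π = x_A(139 − (x_A + x_E)) − 26x_A.
∂π/∂x_A = 113 − 2x_A − x_E = 0, so x_A = 56.5 − 0.5x_E.
The reaction-function slope is −0.5, so a 4-unit rise in x_E moves x_A by −0.5 × 4 = −2. A's best response falls — the actions are strategic substitutes.

-2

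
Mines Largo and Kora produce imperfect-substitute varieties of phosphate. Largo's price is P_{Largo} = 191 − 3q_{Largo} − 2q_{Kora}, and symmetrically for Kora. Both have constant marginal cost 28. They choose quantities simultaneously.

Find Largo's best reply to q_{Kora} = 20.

Mine Largo's profit: π = q_{Largo}(191 − 3q_{Largo} − 2q_{Kora}) − 28q_{Largo}.
∂π/∂q_{Largo} = 163 − 6q_{Largo} − 2q_{Kora} = 0 ⇒ q_{Largo} = 163/6 − (1/3)q_{Kora}.
At q_{Kora} = 20: q_{Largo} = 163/6 − (1/3)·20 = 20.5.

20.5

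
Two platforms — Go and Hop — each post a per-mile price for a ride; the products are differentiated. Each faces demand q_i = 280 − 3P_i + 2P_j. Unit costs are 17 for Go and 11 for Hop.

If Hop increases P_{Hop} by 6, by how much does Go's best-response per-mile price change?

Go's profit: π = (P_{Go} − 17)(280 − 3P_{Go} + 2P_{Hop}).
∂π/∂P_{Go} = 331 − 6P_{Go} + 2P_{Hop} = 0 ⇒ P_{Go} = 331/6 + (1/3)P_{Hop}.
The reaction-function slope is 1/3, so a 6-unit rise in P_{Hop} moves P_{Go} by 1/3 × 6 = 2. Go's best response rises — the actions are strategic complements.

2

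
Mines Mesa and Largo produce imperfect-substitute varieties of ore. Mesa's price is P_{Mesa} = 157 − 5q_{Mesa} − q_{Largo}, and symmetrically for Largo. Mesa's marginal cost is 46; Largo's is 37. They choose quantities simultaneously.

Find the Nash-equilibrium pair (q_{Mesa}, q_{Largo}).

10, 11

Mine Mesa's profit: π = q_{Mesa}(157 − 5q_{Mesa} − q_{Largo}) − 46q_{Mesa}.
∂π/∂q_{Mesa} = 111 − 10q_{Mesa} − q_{Largo} = 0 ⇒ q_{Mesa} = 11.1 − 0.1q_{Largo}.
Similarly q_{Largo} = 12 − 0.1q_{Mesa}.
Substituting the second reaction function into the first: q_{Mesa} = 11.1 − 0.1(12 − 0.1q_{Mesa}), which gives 0.99q_{Mesa} = 9.9 ⇒ q_{Mesa} = 10.
Then q_{Largo} = 12 − 0.1·10 = 11.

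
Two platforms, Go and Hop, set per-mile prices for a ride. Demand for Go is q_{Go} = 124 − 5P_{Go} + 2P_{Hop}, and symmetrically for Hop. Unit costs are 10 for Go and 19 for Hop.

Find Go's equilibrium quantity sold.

63.4375

Go's profit: π = (P_{Go} − 10)(124 − 5P_{Go} + 2P_{Hop}).
∂π/∂P_{Go} = 174 − 10P_{Go} + 2P_{Hop} = 0 ⇒ P_{Go} = 17.4 + 0.2P_{Hop}.
Similarly P_{Hop} = 21.9 + 0.2P_{Go}.
Plugging P_{Hop} into Go's best response: P_{Go} = 17.4 + 0.2(21.9 + 0.2P_{Go}) ⇒ 0.96P_{Go} = 21.78, so P_{Go} = 22.6875.
Then P_{Hop} = 21.9 + 0.2·22.6875 = 26.4375.
q_{Go} = 124 − 5·22.6875 + 2·26.4375 = 63.4375.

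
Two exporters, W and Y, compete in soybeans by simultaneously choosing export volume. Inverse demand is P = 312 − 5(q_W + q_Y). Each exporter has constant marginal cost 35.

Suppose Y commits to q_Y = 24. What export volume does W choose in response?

Exporter W's profit: π = q_W(312 − 5(q_W + q_Y)) − 35q_W.
∂π/∂q_W = 277 − 10q_W − 5q_Y = 0, so q_W = 27.7 − 0.5q_Y.
At q_Y = 24: q_W = 27.7 − 0.5·24 = 15.7.

15.7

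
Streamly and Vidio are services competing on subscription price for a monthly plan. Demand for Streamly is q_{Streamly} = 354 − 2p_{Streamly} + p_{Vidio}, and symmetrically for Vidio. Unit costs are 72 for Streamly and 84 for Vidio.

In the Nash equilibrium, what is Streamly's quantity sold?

Streamly's profit: π = (p_{Streamly} − 72)(354 − 2p_{Streamly} + p_{Vidio}).
∂π/∂p_{Streamly} = 498 − 4p_{Streamly} + p_{Vidio} = 0 ⇒ p_{Streamly} = 124.5 + 0.25p_{Vidio}.
Similarly p_{Vidio} = 130.5 + 0.25p_{Streamly}.
Plugging p_{Vidio} into Streamly's best response: p_{Streamly} = 124.5 + 0.25(130.5 + 0.25p_{Streamly}) ⇒ 0.9375p_{Streamly} = 157.125, so p_{Streamly} = 167.6.
Then p_{Vidio} = 130.5 + 0.25·167.6 = 172.4.
q_{Streamly} = 354 − 2·167.6 + 172.4 = 191.2.

191.2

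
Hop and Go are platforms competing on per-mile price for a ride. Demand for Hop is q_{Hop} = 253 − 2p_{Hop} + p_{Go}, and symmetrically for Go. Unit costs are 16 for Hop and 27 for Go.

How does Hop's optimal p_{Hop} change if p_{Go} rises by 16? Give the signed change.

Hop's profit: π = (p_{Hop} − 16)(253 − 2p_{Hop} + p_{Go}).
∂π/∂p_{Hop} = 285 − 4p_{Hop} + p_{Go} = 0 ⇒ p_{Hop} = 71.25 + 0.25p_{Go}.
The reaction-function slope is 0.25, so a 16-unit rise in p_{Go} moves p_{Hop} by 0.25 × 16 = 4. Hop's best response rises — the actions are strategic complements.

4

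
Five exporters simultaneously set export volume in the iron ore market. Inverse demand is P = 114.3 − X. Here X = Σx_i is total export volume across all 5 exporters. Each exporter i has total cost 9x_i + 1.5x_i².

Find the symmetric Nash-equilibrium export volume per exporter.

11.7

A representative exporter's profit is π_i = x_i(114.3 − X) − 9x_i − 1.5x_i², with X = x_i + Σ_{j≠i} x_j.
First-order condition: 105.3 − 5x_i − Σ_{j≠i} x_j = 0.
In a symmetric equilibrium every exporter chooses the same x, so Σ_{j≠i} x_j = 4x. The condition becomes 105.3 − 9x = 0, giving x = 105.3/9 = 11.7.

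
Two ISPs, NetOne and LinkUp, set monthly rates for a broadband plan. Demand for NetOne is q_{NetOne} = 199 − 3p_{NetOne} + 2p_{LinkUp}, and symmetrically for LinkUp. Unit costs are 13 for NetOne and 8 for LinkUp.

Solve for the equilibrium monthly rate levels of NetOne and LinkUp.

58.5625, 56.6875

NetOne's profit: π = (p_{NetOne} − 13)(199 − 3p_{NetOne} + 2p_{LinkUp}).
∂π/∂p_{NetOne} = 238 − 6p_{NetOne} + 2p_{LinkUp} = 0 ⇒ p_{NetOne} = 119/3 + (1/3)p_{LinkUp}.
Similarly p_{LinkUp} = 223/6 + (1/3)p_{NetOne}.
Solving the two reaction functions simultaneously: (1 − (1/3)(1/3))p_{NetOne} = 119/3 + (1/3)·(223/6), so (8/9)p_{NetOne} = 937/18 and p_{NetOne} = 58.5625.
Then p_{LinkUp} = 223/6 + (1/3)·58.5625 = 56.6875.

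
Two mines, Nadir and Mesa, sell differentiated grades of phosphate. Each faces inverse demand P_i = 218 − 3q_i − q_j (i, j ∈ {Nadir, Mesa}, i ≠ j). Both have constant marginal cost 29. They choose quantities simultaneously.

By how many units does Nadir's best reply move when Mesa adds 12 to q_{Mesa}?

Mine Nadir's profit: π = q_{Nadir}(218 − 3q_{Nadir} − q_{Mesa}) − 29q_{Nadir}.
∂π/∂q_{Nadir} = 189 − 6q_{Nadir} − q_{Mesa} = 0 ⇒ q_{Nadir} = 31.5 − (1/6)q_{Mesa}.
The reaction-function slope is −1/6, so a 12-unit rise in q_{Mesa} moves q_{Nadir} by −1/6 × 12 = −2. Nadir's best response falls — the actions are strategic substitutes.

-2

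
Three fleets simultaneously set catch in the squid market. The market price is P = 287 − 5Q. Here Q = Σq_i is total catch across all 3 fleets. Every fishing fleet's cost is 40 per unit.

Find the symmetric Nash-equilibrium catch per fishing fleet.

A representative fishing fleet's profit is π_i = q_i(287 − 5Q) − 40q_i, with Q = q_i + Σ_{j≠i} q_j.
First-order condition: 247 − 10q_i − 5Σ_{j≠i} q_j = 0.
Imposing symmetry (q_j = q for all j) turns Σ_{j≠i} q_j into 2q, so 247 = 20q and q = 12.35.

12.35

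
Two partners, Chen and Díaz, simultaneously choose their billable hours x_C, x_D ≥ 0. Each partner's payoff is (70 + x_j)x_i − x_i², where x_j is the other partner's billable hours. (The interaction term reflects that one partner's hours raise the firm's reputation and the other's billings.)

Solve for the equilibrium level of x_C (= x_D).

Chen's payoff is (70 + x_D)x_C − x_C².
∂π/∂x_C = 70 + x_D − 2x_C = 0, so x_C = 35 + 0.5x_D.
By symmetry x_D = x_C; substituting into the reaction function, 0.5x_C = 35 and x_C = 70.

70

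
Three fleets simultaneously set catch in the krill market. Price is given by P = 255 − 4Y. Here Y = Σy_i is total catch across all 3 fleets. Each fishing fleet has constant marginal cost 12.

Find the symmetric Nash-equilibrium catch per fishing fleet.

A representative fishing fleet's profit is π_i = y_i(255 − 4Y) − 12y_i, with Y = y_i + Σ_{j≠i} y_j.
First-order condition: 243 − 8y_i − 4Σ_{j≠i} y_j = 0.
Imposing symmetry (y_j = y for all j) turns Σ_{j≠i} y_j into 2y, so 243 = 16y and y = 15.1875.

15.1875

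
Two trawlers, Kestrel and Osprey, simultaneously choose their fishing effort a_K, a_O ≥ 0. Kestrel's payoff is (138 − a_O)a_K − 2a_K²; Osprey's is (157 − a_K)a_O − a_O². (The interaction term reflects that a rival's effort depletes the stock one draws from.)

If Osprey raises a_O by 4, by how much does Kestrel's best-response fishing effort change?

Expanding Kestrel's payoff: 138a_K − a_Oa_K − 2a_K².
∂π/∂a_K = 138 − a_O − 4a_K = 0, so a_K = 34.5 − 0.25a_O.
The reaction-function slope is −0.25, so a 4-unit rise in a_O moves a_K by −0.25 × 4 = −1. Kestrel's best response falls — the actions are strategic substitutes.

-1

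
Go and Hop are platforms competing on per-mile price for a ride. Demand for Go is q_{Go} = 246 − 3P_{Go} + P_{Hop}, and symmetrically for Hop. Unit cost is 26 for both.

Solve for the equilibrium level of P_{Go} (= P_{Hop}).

64.8

Go's profit: π = (P_{Go} − 26)(246 − 3P_{Go} + P_{Hop}).
∂π/∂P_{Go} = 324 − 6P_{Go} + P_{Hop} = 0 ⇒ P_{Go} = 54 + (1/6)P_{Hop}.
By symmetry P_{Hop} = P_{Go}; substituting into the reaction function, (5/6)P_{Go} = 54 and P_{Go} = 64.8.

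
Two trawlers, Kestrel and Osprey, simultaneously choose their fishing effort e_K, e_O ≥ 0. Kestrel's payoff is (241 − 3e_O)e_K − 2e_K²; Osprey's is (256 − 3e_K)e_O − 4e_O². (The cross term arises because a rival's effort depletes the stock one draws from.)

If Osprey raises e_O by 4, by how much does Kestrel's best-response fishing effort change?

-3

Expanding Kestrel's payoff: 241e_K − 3e_Oe_K − 2e_K².
∂π/∂e_K = 241 − 3e_O − 4e_K = 0, so e_K = 60.25 − 0.75e_O.
The reaction-function slope is −0.75, so a 4-unit rise in e_O moves e_K by −0.75 × 4 = −3. Kestrel's best response falls — the actions are strategic substitutes.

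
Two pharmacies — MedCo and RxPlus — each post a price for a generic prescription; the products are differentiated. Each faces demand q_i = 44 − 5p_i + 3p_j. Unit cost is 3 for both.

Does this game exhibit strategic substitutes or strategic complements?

strategic complements

MedCo's profit: π = (p_{MedCo} − 3)(44 − 5p_{MedCo} + 3p_{RxPlus}).
∂π/∂p_{MedCo} = 59 − 10p_{MedCo} + 3p_{RxPlus} = 0 ⇒ p_{MedCo} = 5.9 + 0.3p_{RxPlus}.
The best-response slope dp_{MedCo}/dp_{RxPlus} = 0.3 > 0: the reaction function is upward-sloping, so the choices are strategic complements.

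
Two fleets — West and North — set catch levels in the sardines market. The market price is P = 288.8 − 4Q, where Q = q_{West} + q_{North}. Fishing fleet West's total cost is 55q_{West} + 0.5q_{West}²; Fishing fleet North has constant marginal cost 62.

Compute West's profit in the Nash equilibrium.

1331.28

Fishing fleet West's profit: π = q_{West}(288.8 − 4(q_{West} + q_{North})) − 55q_{West} − 0.5q_{West}².
∂π/∂q_{West} = 233.8 − 9q_{West} − 4q_{North} = 0, so q_{West} = 1169/45 − (4/9)q_{North}.
For North: ∂π/∂q_{North} = 226.8 − 8q_{North} − 4q_{West} = 0 ⇒ q_{North} = 28.35 − 0.5q_{West}.
Substituting the second reaction function into the first: q_{West} = 1169/45 − (4/9)(28.35 − 0.5q_{West}), which gives (7/9)q_{West} = 602/45 ⇒ q_{West} = 17.2.
Then q_{North} = 28.35 − 0.5·17.2 = 19.75.
Price P = 288.8 − 4·36.95 = 141.
West's profit: (141 − 55)·17.2 − 0.5(17.2)² = 1331.28.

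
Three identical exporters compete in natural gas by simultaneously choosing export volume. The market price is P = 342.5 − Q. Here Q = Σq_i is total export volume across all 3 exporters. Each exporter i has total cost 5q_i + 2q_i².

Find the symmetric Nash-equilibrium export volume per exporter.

A representative exporter's profit is π_i = q_i(342.5 − Q) − 5q_i − 2q_i², with Q = q_i + Σ_{j≠i} q_j.
First-order condition: 337.5 − 6q_i − Σ_{j≠i} q_j = 0.
Imposing symmetry (q_j = q for all j) turns Σ_{j≠i} q_j into 2q, so 337.5 = 8q and q = 42.1875.

42.1875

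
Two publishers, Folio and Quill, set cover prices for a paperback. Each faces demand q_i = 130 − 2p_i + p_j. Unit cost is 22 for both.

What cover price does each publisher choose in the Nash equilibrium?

Folio's profit: π = (p_{Folio} − 22)(130 − 2p_{Folio} + p_{Quill}).
∂π/∂p_{Folio} = 174 − 4p_{Folio} + p_{Quill} = 0 ⇒ p_{Folio} = 43.5 + 0.25p_{Quill}.
The game is symmetric, so in equilibrium p_{Quill} = p_{Folio}: the reaction function gives 0.75p_{Folio} = 43.5, hence p_{Folio} = 58.

58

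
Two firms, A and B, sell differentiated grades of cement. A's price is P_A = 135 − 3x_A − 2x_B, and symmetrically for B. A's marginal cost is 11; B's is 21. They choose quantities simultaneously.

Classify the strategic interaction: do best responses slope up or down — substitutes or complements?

strategic substitutes

Firm A's profit: π = x_A(135 − 3x_A − 2x_B) − 11x_A.
∂π/∂x_A = 124 − 6x_A − 2x_B = 0 ⇒ x_A = 62/3 − (1/3)x_B.
The best-response slope dx_A/dx_B = −1/3 < 0: the reaction function is downward-sloping, so the choices are strategic substitutes.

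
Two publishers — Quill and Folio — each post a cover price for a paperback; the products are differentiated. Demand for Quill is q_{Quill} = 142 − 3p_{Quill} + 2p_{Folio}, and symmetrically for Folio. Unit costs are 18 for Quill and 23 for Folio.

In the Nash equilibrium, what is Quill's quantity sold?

Quill's profit: π = (p_{Quill} − 18)(142 − 3p_{Quill} + 2p_{Folio}).
∂π/∂p_{Quill} = 196 − 6p_{Quill} + 2p_{Folio} = 0 ⇒ p_{Quill} = 98/3 + (1/3)p_{Folio}.
Similarly p_{Folio} = 211/6 + (1/3)p_{Quill}.
Substituting the second reaction function into the first: p_{Quill} = 98/3 + (1/3)(211/6 + (1/3)p_{Quill}), which gives (8/9)p_{Quill} = 799/18 ⇒ p_{Quill} = 49.9375.
Then p_{Folio} = 211/6 + (1/3)·49.9375 = 51.8125.
q_{Quill} = 142 − 3·49.9375 + 2·51.8125 = 95.8125.

95.8125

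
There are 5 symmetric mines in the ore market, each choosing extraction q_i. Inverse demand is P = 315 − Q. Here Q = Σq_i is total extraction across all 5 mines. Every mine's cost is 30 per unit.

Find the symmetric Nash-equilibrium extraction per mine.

A representative mine's profit is π_i = q_i(315 − Q) − 30q_i, with Q = q_i + Σ_{j≠i} q_j.
First-order condition: 285 − 2q_i − Σ_{j≠i} q_j = 0.
In a symmetric equilibrium every mine chooses the same q, so Σ_{j≠i} q_j = 4q. The condition becomes 285 − 6q = 0, giving q = 285/6 = 47.5.

47.5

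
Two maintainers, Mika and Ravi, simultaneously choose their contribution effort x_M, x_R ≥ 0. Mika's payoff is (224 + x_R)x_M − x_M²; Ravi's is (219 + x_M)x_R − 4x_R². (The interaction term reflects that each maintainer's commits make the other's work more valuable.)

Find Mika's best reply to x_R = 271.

Expanding Mika's payoff: 224x_M + x_Rx_M − x_M².
∂π/∂x_M = 224 + x_R − 2x_M = 0, so x_M = 112 + 0.5x_R.
At x_R = 271: x_M = 112 + 0.5·271 = 247.5.

247.5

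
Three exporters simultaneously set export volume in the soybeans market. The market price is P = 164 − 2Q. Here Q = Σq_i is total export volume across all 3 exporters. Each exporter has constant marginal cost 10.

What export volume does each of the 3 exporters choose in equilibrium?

A representative exporter's profit is π_i = q_i(164 − 2Q) − 10q_i, with Q = q_i + Σ_{j≠i} q_j.
First-order condition: 154 − 4q_i − 2Σ_{j≠i} q_j = 0.
In a symmetric equilibrium every exporter chooses the same q, so Σ_{j≠i} q_j = 2q. The condition becomes 154 − 8q = 0, giving q = 154/8 = 19.25.

19.25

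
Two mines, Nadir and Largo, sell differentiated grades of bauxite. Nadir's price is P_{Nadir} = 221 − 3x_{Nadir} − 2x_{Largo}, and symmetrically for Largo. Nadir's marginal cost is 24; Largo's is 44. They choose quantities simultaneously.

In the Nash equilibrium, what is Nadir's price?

Mine Nadir's profit: π = x_{Nadir}(221 − 3x_{Nadir} − 2x_{Largo}) − 24x_{Nadir}.
∂π/∂x_{Nadir} = 197 − 6x_{Nadir} − 2x_{Largo} = 0 ⇒ x_{Nadir} = 197/6 − (1/3)x_{Largo}.
Similarly x_{Largo} = 29.5 − (1/3)x_{Nadir}.
Plugging x_{Largo} into Nadir's best response: x_{Nadir} = 197/6 − (1/3)(29.5 − (1/3)x_{Nadir}) ⇒ (8/9)x_{Nadir} = 23, so x_{Nadir} = 25.875.
Then x_{Largo} = 29.5 − (1/3)·25.875 = 20.875.
P_{Nadir} = 221 − 3·25.875 − 2·20.875 = 101.625.

101.625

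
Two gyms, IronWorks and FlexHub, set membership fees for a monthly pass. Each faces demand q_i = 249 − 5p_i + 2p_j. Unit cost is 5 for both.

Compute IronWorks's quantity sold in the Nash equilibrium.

IronWorks's profit: π = (p_{IronWorks} − 5)(249 − 5p_{IronWorks} + 2p_{FlexHub}).
∂π/∂p_{IronWorks} = 274 − 10p_{IronWorks} + 2p_{FlexHub} = 0 ⇒ p_{IronWorks} = 27.4 + 0.2p_{FlexHub}.
Setting p_{IronWorks} = p_{FlexHub} in the reaction function: p_{IronWorks} = 27.4 + 0.2p_{IronWorks}, so p_{IronWorks} = 27.4 / 0.8 = 34.25.
q_{IronWorks} = 249 − 5·34.25 + 2·34.25 = 146.25.

146.25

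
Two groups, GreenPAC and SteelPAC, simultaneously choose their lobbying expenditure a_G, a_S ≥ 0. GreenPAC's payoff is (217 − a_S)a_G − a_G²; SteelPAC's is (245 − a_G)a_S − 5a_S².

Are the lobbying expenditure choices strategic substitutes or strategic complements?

strategic substitutes

Expanding GreenPAC's payoff: 217a_G − a_Sa_G − a_G².
∂π/∂a_G = 217 − a_S − 2a_G = 0, so a_G = 108.5 − 0.5a_S.
The best-response slope da_G/da_S = −0.5 < 0: the reaction function is downward-sloping, so the choices are strategic substitutes.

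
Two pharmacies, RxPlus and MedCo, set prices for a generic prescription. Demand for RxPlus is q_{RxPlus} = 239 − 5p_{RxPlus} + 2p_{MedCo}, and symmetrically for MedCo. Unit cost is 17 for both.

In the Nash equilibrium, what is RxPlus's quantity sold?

117.5

RxPlus's profit: π = (p_{RxPlus} − 17)(239 − 5p_{RxPlus} + 2p_{MedCo}).
∂π/∂p_{RxPlus} = 324 − 10p_{RxPlus} + 2p_{MedCo} = 0 ⇒ p_{RxPlus} = 32.4 + 0.2p_{MedCo}.
The game is symmetric, so in equilibrium p_{MedCo} = p_{RxPlus}: the reaction function gives 0.8p_{RxPlus} = 32.4, hence p_{RxPlus} = 40.5.
q_{RxPlus} = 239 − 5·40.5 + 2·40.5 = 117.5.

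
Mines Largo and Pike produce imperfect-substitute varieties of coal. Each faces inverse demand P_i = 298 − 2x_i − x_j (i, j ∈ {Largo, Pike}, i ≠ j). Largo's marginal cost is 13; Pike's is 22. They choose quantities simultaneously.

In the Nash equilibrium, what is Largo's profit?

6635.52

Mine Largo's profit: π = x_{Largo}(298 − 2x_{Largo} − x_{Pike}) − 13x_{Largo}.
∂π/∂x_{Largo} = 285 − 4x_{Largo} − x_{Pike} = 0 ⇒ x_{Largo} = 71.25 − 0.25x_{Pike}.
Similarly x_{Pike} = 69 − 0.25x_{Largo}.
Solving the two reaction functions simultaneously: (1 − (−0.25)(−0.25))x_{Largo} = 71.25 − 0.25·69, so 0.9375x_{Largo} = 54 and x_{Largo} = 57.6.
Then x_{Pike} = 69 − 0.25·57.6 = 54.6.
P_{Largo} = 298 − 2·57.6 − 54.6 = 128.2.
Profit = (128.2 − 13)·57.6 = 6635.52.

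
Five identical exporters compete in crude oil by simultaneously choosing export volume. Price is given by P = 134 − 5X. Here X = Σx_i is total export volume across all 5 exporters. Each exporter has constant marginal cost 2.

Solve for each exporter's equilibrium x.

4.4

A representative exporter's profit is π_i = x_i(134 − 5X) − 2x_i, with X = x_i + Σ_{j≠i} x_j.
First-order condition: 132 − 10x_i − 5Σ_{j≠i} x_j = 0.
With identical exporters, set every x_j = x: then 132 − 10x − 20x = 0, i.e. x = 132/30 = 4.4.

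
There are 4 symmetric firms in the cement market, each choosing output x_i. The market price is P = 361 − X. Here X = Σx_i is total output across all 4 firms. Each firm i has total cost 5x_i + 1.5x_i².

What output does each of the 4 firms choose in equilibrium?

A representative firm's profit is π_i = x_i(361 − X) − 5x_i − 1.5x_i², with X = x_i + Σ_{j≠i} x_j.
First-order condition: 356 − 5x_i − Σ_{j≠i} x_j = 0.
In a symmetric equilibrium every firm chooses the same x, so Σ_{j≠i} x_j = 3x. The condition becomes 356 − 8x = 0, giving x = 356/8 = 44.5.

44.5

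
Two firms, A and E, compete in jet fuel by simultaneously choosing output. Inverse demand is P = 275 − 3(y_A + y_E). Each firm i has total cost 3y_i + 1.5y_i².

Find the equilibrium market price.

Firm A's profit: π = y_A(275 − 3(y_A + y_E)) − 3y_A − 1.5y_A².
∂π/∂y_A = 272 − 9y_A − 3y_E = 0, so y_A = 272/9 − (1/3)y_E.
Setting y_A = y_E in the reaction function: y_A = 272/9 − (1/3)y_A, so y_A = (272/9) / (4/3) = 68/3.
Equilibrium price: P = 275 − 3·(136/3) = 139.

139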